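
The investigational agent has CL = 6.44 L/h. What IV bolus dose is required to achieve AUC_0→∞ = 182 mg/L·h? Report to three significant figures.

Dose_iv = CL × AUC_0→∞
     = 6.44 × 182 = 1172.08 mg

Dose = 1170 mg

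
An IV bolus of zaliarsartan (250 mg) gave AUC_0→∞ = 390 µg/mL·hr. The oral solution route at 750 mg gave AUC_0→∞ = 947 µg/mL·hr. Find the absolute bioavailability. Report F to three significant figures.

F = 0.809

F = (AUC_ev / D_ev) / (AUC_iv / D_iv)
  = (947/750) / (390/250)
  = 1.26267 / 1.56 = 0.8094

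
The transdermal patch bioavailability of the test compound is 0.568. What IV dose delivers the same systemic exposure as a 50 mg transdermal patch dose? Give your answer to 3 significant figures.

D_iv = 28.4 mg

Systemic exposure from an extravascular dose = F × D_ev, so the equivalent IV dose is F × D_ev.
D_iv = F × D_ev = 0.568 × 50 = 28.4 mg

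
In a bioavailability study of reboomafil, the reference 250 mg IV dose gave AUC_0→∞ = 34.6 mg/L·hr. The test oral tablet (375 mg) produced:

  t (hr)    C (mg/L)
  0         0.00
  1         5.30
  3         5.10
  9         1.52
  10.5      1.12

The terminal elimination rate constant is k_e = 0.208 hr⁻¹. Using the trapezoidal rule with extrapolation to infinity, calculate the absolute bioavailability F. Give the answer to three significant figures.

F = 0.776

Trapezoidal AUC_0→10.5 (oral tablet):
  [0→1]: (0.00+5.30)/2 × 1 = 2.65
  [1→3]: (5.30+5.10)/2 × 2 = 10.4
  [3→9]: (5.10+1.52)/2 × 6 = 19.86
  [9→10.5]: (1.52+1.12)/2 × 1.5 = 1.98
  Sum = 34.89 mg/L·hr
Tail: C_last/k_e = 1.12/0.208 = 5.385
AUC_0→∞ (oral tablet) = 34.89 + 5.385 = 40.275 mg/L·hr
F = (AUC_ev/D_ev)/(AUC_iv/D_iv) = (40.275/375)/(34.6/250) = 0.1074/0.1384 = 0.7760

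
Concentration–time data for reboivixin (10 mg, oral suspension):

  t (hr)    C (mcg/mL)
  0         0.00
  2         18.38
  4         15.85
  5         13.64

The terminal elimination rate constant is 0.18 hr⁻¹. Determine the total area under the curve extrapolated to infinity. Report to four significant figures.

AUC = 143.1 mcg/mL·hr

Trapezoidal AUC_0→5:
  [0→2]: (0.00+18.38)/2 × 2 = 18.38
  [2→4]: (18.38+15.85)/2 × 2 = 34.23
  [4→5]: (15.85+13.64)/2 × 1 = 14.745
  Sum = 67.355 mcg/mL·hr
Extrapolated tail: C_last / k_e = 13.64 / 0.18 = 75.778
AUC_0→∞ = 67.355 + 75.778 = 143.133 mcg/mL·hr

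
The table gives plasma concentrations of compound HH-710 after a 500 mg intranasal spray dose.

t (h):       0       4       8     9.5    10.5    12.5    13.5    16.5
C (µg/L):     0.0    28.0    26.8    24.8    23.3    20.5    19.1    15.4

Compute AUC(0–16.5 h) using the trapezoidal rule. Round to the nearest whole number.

AUC = 344 µg/L·h

Trapezoidal AUC_0→16.5:
  [0→4]: (0.0+28.0)/2 × 4 = 56.0
  [4→8]: (28.0+26.8)/2 × 4 = 109.6
  [8→9.5]: (26.8+24.8)/2 × 1.5 = 38.7
  [9.5→10.5]: (24.8+23.3)/2 × 1 = 24.05
  [10.5→12.5]: (23.3+20.5)/2 × 2 = 43.8
  [12.5→13.5]: (20.5+19.1)/2 × 1 = 19.8
  [13.5→16.5]: (19.1+15.4)/2 × 3 = 51.75
  Sum = 343.7 µg/L·h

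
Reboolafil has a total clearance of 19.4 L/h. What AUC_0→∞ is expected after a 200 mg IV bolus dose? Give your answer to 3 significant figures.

AUC = 10.3 mg/L·h

AUC_0→∞ = Dose_iv / CL
        = 200 / 19.4 = 10.3093 mg/L·h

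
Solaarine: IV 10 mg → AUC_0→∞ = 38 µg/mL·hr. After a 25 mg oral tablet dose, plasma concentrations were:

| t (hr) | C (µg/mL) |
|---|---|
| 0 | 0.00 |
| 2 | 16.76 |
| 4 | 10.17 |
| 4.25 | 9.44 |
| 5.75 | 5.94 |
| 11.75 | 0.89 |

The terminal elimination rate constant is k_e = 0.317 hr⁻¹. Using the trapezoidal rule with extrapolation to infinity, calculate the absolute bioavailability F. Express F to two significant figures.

F = 0.85

Trapezoidal AUC_0→11.75 (oral tablet):
  [0→2]: (0.00+16.76)/2 × 2 = 16.76
  [2→4]: (16.76+10.17)/2 × 2 = 26.93
  [4→4.25]: (10.17+9.44)/2 × 0.25 = 2.45125
  [4.25→5.75]: (9.44+5.94)/2 × 1.5 = 11.535
  [5.75→11.75]: (5.94+0.89)/2 × 6 = 20.49
  Sum = 78.16625 µg/mL·hr
Tail: C_last/k_e = 0.89/0.317 = 2.808
AUC_0→∞ (oral tablet) = 78.16625 + 2.808 = 80.97425 µg/mL·hr
F = (AUC_ev/D_ev)/(AUC_iv/D_iv) = (80.97425/25)/(38/10) = 3.23897/3.8 = 0.8524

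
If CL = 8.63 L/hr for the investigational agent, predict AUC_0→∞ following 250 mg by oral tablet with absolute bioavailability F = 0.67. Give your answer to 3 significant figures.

AUC_0→∞ = F × Dose / CL
        = 0.67 × 250 / 8.63 = 19.409 mg/L·hr

AUC = 19.4 mg/L·hr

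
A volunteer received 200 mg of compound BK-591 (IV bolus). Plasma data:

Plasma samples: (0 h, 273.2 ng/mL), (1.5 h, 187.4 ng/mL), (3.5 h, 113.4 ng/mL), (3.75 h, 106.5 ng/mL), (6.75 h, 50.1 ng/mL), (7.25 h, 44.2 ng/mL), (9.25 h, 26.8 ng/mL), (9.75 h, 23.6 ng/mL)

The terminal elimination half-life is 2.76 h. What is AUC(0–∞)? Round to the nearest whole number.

Trapezoidal AUC_0→9.75:
  [0→1.5]: (273.2+187.4)/2 × 1.5 = 345.45
  [1.5→3.5]: (187.4+113.4)/2 × 2 = 300.8
  [3.5→3.75]: (113.4+106.5)/2 × 0.25 = 27.4875
  [3.75→6.75]: (106.5+50.1)/2 × 3 = 234.9
  [6.75→7.25]: (50.1+44.2)/2 × 0.5 = 23.575
  [7.25→9.25]: (44.2+26.8)/2 × 2 = 71.0
  [9.25→9.75]: (26.8+23.6)/2 × 0.5 = 12.6
  Sum = 1015.8125 ng/mL·h
k_e = ln2 / t½ = 0.693147 / 2.76 = 0.2511 h^-1
Extrapolated tail: C_last / k_e = 23.6 / 0.2511 = 93.986
AUC_0→∞ = 1015.8125 + 93.986 = 1109.7985 ng/mL·h

AUC = 1110 ng/mL·h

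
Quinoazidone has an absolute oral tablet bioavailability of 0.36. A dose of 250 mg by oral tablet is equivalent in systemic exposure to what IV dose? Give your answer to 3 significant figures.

Systemic exposure from an extravascular dose = F × D_ev, so the equivalent IV dose is F × D_ev.
D_iv = F × D_ev = 0.36 × 250 = 90 mg

D_iv = 90.0 mg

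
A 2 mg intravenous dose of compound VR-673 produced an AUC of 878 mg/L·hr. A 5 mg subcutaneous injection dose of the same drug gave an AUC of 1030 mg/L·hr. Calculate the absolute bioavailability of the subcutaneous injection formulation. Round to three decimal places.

F = 0.469

F = (AUC_ev / D_ev) / (AUC_iv / D_iv)
  = (1030/5) / (878/2)
  = 206 / 439 = 0.4692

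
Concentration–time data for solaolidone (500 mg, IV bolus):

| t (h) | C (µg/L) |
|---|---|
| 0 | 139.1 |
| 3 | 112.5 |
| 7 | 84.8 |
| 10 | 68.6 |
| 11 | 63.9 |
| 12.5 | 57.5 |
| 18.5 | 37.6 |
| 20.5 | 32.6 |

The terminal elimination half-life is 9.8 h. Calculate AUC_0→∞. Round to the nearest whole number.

Trapezoidal AUC_0→20.5:
  [0→3]: (139.1+112.5)/2 × 3 = 377.4
  [3→7]: (112.5+84.8)/2 × 4 = 394.6
  [7→10]: (84.8+68.6)/2 × 3 = 230.1
  [10→11]: (68.6+63.9)/2 × 1 = 66.25
  [11→12.5]: (63.9+57.5)/2 × 1.5 = 91.05
  [12.5→18.5]: (57.5+37.6)/2 × 6 = 285.3
  [18.5→20.5]: (37.6+32.6)/2 × 2 = 70.2
  Sum = 1514.9 µg/L·h
k_e = ln2 / t½ = 0.693147 / 9.8 = 0.0707 h^-1
Extrapolated tail: C_last / k_e = 32.6 / 0.0707 = 461.103
AUC_0→∞ = 1514.9 + 461.103 = 1976.003 µg/L·h

AUC = 1976 µg/L·h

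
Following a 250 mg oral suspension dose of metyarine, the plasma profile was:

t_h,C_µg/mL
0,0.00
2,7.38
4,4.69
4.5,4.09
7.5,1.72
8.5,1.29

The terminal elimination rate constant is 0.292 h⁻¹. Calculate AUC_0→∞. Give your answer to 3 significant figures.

Trapezoidal AUC_0→8.5:
  [0→2]: (0.00+7.38)/2 × 2 = 7.38
  [2→4]: (7.38+4.69)/2 × 2 = 12.07
  [4→4.5]: (4.69+4.09)/2 × 0.5 = 2.195
  [4.5→7.5]: (4.09+1.72)/2 × 3 = 8.715
  [7.5→8.5]: (1.72+1.29)/2 × 1 = 1.505
  Sum = 31.865 µg/mL·h
Extrapolated tail: C_last / k_e = 1.29 / 0.292 = 4.418
AUC_0→∞ = 31.865 + 4.418 = 36.283 µg/mL·h

AUC = 36.3 µg/mL·h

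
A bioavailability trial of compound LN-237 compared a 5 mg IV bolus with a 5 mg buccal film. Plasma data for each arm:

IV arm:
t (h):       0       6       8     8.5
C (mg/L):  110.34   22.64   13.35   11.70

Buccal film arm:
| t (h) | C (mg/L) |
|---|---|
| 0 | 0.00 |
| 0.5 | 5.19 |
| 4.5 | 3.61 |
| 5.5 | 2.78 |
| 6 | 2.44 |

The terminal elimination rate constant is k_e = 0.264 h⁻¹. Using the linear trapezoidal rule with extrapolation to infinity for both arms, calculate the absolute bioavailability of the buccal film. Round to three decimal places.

Trapezoidal AUC_0→8.5 (IV):
  [0→6]: (110.34+22.64)/2 × 6 = 398.94
  [6→8]: (22.64+13.35)/2 × 2 = 35.99
  [8→8.5]: (13.35+11.70)/2 × 0.5 = 6.2625
  Sum = 441.1925 mg/L·h
IV tail: 11.70/0.264 = 44.318; AUC_iv,0→∞ = 441.1925 + 44.318 = 485.5105 mg/L·h
Trapezoidal AUC_0→6 (buccal film):
  [0→0.5]: (0.00+5.19)/2 × 0.5 = 1.2975
  [0.5→4.5]: (5.19+3.61)/2 × 4 = 17.6
  [4.5→5.5]: (3.61+2.78)/2 × 1 = 3.195
  [5.5→6]: (2.78+2.44)/2 × 0.5 = 1.305
  Sum = 23.3975 mg/L·h
buccal film tail: 2.44/0.264 = 9.242; AUC_ev,0→∞ = 23.3975 + 9.242 = 32.6395 mg/L·h
F = (AUC_ev/D_ev)/(AUC_iv/D_iv) = (32.6395/5)/(485.5105/5) = 6.5279/97.1021 = 0.0672

F = 0.067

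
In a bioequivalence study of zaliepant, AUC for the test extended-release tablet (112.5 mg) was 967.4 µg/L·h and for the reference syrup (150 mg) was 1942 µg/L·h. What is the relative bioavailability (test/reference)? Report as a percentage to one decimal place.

F_rel = (AUC_test/D_test) / (AUC_ref/D_ref)
      = (967.4/112.5) / (1942/150)
      = 8.59911 / 12.9467 = 0.6642 = 66.42%

F_rel = 66.4%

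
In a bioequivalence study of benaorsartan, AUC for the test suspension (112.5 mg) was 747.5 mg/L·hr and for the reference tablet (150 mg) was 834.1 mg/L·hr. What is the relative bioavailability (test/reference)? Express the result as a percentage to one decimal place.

F_rel = 119.5%

F_rel = (AUC_test/D_test) / (AUC_ref/D_ref)
      = (747.5/112.5) / (834.1/150)
      = 6.64444 / 5.56067 = 1.1949 = 119.49%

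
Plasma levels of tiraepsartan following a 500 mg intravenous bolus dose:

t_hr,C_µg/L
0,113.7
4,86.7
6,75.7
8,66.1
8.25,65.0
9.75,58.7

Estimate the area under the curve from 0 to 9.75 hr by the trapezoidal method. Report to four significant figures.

AUC = 814.2 µg/L·hr

Trapezoidal AUC_0→9.75:
  [0→4]: (113.7+86.7)/2 × 4 = 400.8
  [4→6]: (86.7+75.7)/2 × 2 = 162.4
  [6→8]: (75.7+66.1)/2 × 2 = 141.8
  [8→8.25]: (66.1+65.0)/2 × 0.25 = 16.3875
  [8.25→9.75]: (65.0+58.7)/2 × 1.5 = 92.775
  Sum = 814.1625 µg/L·hr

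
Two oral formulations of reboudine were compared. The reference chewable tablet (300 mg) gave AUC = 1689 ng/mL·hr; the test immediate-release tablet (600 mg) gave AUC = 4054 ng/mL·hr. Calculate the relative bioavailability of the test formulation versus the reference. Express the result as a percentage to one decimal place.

F_rel = (AUC_test/D_test) / (AUC_ref/D_ref)
      = (4054/600) / (1689/300)
      = 6.75667 / 5.63 = 1.2001 = 120.01%

F_rel = 120.0%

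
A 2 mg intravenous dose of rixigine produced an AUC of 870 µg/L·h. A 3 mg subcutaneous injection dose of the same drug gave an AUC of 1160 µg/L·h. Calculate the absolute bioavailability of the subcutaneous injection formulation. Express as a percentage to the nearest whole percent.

F = (AUC_ev / D_ev) / (AUC_iv / D_iv)
  = (1160/3) / (870/2)
  = 386.667 / 435 = 0.8889
  = 88.89%

F = 89%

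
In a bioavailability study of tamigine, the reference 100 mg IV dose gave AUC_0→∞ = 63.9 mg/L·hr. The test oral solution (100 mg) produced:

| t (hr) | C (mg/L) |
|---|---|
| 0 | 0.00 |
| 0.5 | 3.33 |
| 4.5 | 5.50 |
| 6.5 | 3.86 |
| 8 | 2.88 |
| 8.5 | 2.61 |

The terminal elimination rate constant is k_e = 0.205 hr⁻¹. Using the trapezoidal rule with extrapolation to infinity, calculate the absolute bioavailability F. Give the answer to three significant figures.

F = 0.736

Trapezoidal AUC_0→8.5 (oral solution):
  [0→0.5]: (0.00+3.33)/2 × 0.5 = 0.8325
  [0.5→4.5]: (3.33+5.50)/2 × 4 = 17.66
  [4.5→6.5]: (5.50+3.86)/2 × 2 = 9.36
  [6.5→8]: (3.86+2.88)/2 × 1.5 = 5.055
  [8→8.5]: (2.88+2.61)/2 × 0.5 = 1.3725
  Sum = 34.28 mg/L·hr
Tail: C_last/k_e = 2.61/0.205 = 12.732
AUC_0→∞ (oral solution) = 34.28 + 12.732 = 47.012 mg/L·hr
F = (AUC_ev/D_ev)/(AUC_iv/D_iv) = (47.012/100)/(63.9/100) = 0.47012/0.639 = 0.7357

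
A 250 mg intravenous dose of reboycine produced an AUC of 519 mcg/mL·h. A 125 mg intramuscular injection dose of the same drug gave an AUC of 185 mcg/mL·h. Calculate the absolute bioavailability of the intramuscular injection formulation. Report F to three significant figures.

F = 0.713

F = (AUC_ev / D_ev) / (AUC_iv / D_iv)
  = (185/125) / (519/250)
  = 1.48 / 2.076 = 0.7129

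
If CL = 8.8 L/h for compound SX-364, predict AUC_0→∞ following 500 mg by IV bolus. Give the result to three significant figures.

AUC = 56.8 mg/L·h

AUC_0→∞ = Dose_iv / CL
        = 500 / 8.8 = 56.8182 mg/L·h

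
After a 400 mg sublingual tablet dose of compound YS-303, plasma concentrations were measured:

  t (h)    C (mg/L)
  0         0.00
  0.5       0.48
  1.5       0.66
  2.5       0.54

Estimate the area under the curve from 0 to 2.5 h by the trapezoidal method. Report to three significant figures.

AUC = 1.29 mg/L·h

Trapezoidal AUC_0→2.5:
  [0→0.5]: (0.00+0.48)/2 × 0.5 = 0.12
  [0.5→1.5]: (0.48+0.66)/2 × 1 = 0.57
  [1.5→2.5]: (0.66+0.54)/2 × 1 = 0.6
  Sum = 1.29 mg/L·h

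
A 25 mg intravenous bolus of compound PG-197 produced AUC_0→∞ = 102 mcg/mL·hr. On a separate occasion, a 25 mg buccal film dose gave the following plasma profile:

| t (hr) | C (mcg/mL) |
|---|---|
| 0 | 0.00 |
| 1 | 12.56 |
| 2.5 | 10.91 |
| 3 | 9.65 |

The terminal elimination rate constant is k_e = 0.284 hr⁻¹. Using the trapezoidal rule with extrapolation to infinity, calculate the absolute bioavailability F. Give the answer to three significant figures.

Trapezoidal AUC_0→3 (buccal film):
  [0→1]: (0.00+12.56)/2 × 1 = 6.28
  [1→2.5]: (12.56+10.91)/2 × 1.5 = 17.6025
  [2.5→3]: (10.91+9.65)/2 × 0.5 = 5.14
  Sum = 29.0225 mcg/mL·hr
Tail: C_last/k_e = 9.65/0.284 = 33.979
AUC_0→∞ (buccal film) = 29.0225 + 33.979 = 63.0015 mcg/mL·hr
F = (AUC_ev/D_ev)/(AUC_iv/D_iv) = (63.0015/25)/(102/25) = 2.52006/4.08 = 0.6177

F = 0.618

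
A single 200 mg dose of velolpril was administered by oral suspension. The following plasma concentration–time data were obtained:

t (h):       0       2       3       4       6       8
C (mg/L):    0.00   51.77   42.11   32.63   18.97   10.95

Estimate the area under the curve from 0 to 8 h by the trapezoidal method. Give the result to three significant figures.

AUC = 218 mg/L·h

Trapezoidal AUC_0→8:
  [0→2]: (0.00+51.77)/2 × 2 = 51.77
  [2→3]: (51.77+42.11)/2 × 1 = 46.94
  [3→4]: (42.11+32.63)/2 × 1 = 37.37
  [4→6]: (32.63+18.97)/2 × 2 = 51.6
  [6→8]: (18.97+10.95)/2 × 2 = 29.92
  Sum = 217.6 mg/L·h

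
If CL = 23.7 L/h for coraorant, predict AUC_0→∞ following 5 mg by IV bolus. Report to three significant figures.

AUC = 0.211 mg/L·h

AUC_0→∞ = Dose_iv / CL
        = 5 / 23.7 = 0.21097 mg/L·h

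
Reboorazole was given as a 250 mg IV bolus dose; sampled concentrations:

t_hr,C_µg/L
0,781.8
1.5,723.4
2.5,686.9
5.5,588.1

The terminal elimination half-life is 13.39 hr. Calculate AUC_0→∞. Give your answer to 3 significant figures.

AUC = 15100 µg/L·hr

Trapezoidal AUC_0→5.5:
  [0→1.5]: (781.8+723.4)/2 × 1.5 = 1128.9
  [1.5→2.5]: (723.4+686.9)/2 × 1 = 705.15
  [2.5→5.5]: (686.9+588.1)/2 × 3 = 1912.5
  Sum = 3746.55 µg/L·hr
k_e = ln2 / t½ = 0.693147 / 13.39 = 0.0518 hr^-1
Extrapolated tail: C_last / k_e = 588.1 / 0.0518 = 11353.282
AUC_0→∞ = 3746.55 + 11353.282 = 15099.832 µg/L·hr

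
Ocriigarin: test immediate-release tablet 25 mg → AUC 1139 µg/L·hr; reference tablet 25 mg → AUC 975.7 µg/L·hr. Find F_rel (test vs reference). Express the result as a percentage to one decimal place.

F_rel = (AUC_test/D_test) / (AUC_ref/D_ref)
      = (1139/25) / (975.7/25)
      = 45.56 / 39.028 = 1.1674 = 116.74%

F_rel = 116.7%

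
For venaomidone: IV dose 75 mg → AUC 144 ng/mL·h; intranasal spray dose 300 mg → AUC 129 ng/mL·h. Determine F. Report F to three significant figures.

F = 0.224

F = (AUC_ev / D_ev) / (AUC_iv / D_iv)
  = (129/300) / (144/75)
  = 0.43 / 1.92 = 0.2240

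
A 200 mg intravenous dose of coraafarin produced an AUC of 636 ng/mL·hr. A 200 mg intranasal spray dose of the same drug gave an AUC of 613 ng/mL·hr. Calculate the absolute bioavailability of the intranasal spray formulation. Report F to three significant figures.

F = 0.964

F = (AUC_ev / D_ev) / (AUC_iv / D_iv)
  = (613/200) / (636/200)
  = 3.065 / 3.18 = 0.9638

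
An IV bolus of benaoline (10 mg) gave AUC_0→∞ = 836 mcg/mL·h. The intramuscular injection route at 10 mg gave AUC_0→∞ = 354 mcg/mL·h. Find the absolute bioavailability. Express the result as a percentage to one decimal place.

F = (AUC_ev / D_ev) / (AUC_iv / D_iv)
  = (354/10) / (836/10)
  = 35.4 / 83.6 = 0.4234
  = 42.34%

F = 42.3%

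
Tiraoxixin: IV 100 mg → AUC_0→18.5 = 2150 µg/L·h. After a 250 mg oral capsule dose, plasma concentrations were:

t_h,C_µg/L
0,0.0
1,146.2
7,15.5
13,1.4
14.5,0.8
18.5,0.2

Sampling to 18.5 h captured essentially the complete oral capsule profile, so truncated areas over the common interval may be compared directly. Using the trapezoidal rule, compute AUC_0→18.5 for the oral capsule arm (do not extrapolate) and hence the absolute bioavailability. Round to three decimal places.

Trapezoidal AUC_0→18.5 (oral capsule):
  [0→1]: (0.0+146.2)/2 × 1 = 73.1
  [1→7]: (146.2+15.5)/2 × 6 = 485.1
  [7→13]: (15.5+1.4)/2 × 6 = 50.7
  [13→14.5]: (1.4+0.8)/2 × 1.5 = 1.65
  [14.5→18.5]: (0.8+0.2)/2 × 4 = 2.0
  Sum = 612.55 µg/L·h
F = (AUC_ev/D_ev)/(AUC_iv/D_iv) = (612.55/250)/(2150/100) = 2.4502/21.5 = 0.1140

F = 0.114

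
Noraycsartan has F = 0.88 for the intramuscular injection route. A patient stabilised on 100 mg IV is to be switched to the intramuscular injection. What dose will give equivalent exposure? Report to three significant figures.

D_intramuscular = 114 mg

For equal systemic exposure: F × D_ev = D_iv
D_ev = D_iv / F = 100 / 0.88 = 113.636 mg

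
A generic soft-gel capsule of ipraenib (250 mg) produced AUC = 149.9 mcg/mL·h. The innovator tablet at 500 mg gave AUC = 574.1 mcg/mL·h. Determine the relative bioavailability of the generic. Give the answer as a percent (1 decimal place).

F_rel = 52.2%

F_rel = (AUC_test/D_test) / (AUC_ref/D_ref)
      = (149.9/250) / (574.1/500)
      = 0.5996 / 1.1482 = 0.5222 = 52.22%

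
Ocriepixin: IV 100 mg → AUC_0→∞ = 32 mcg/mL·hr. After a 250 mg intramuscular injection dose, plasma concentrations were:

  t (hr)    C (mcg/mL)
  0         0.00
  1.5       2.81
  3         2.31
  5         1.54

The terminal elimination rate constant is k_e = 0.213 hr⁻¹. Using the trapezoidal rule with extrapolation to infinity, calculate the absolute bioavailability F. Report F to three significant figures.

F = 0.213

Trapezoidal AUC_0→5 (intramuscular injection):
  [0→1.5]: (0.00+2.81)/2 × 1.5 = 2.1075
  [1.5→3]: (2.81+2.31)/2 × 1.5 = 3.84
  [3→5]: (2.31+1.54)/2 × 2 = 3.85
  Sum = 9.7975 mcg/mL·hr
Tail: C_last/k_e = 1.54/0.213 = 7.230
AUC_0→∞ (intramuscular injection) = 9.7975 + 7.230 = 17.0275 mcg/mL·hr
F = (AUC_ev/D_ev)/(AUC_iv/D_iv) = (17.0275/250)/(32/100) = 0.06811/0.32 = 0.2128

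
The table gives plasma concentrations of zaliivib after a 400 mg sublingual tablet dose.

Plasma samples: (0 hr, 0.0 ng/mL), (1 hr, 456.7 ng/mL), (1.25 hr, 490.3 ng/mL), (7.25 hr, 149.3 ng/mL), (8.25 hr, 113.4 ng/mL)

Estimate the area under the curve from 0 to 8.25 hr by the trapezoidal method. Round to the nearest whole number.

Trapezoidal AUC_0→8.25:
  [0→1]: (0.0+456.7)/2 × 1 = 228.35
  [1→1.25]: (456.7+490.3)/2 × 0.25 = 118.375
  [1.25→7.25]: (490.3+149.3)/2 × 6 = 1918.8
  [7.25→8.25]: (149.3+113.4)/2 × 1 = 131.35
  Sum = 2396.875 ng/mL·hr

AUC = 2397 ng/mL·hr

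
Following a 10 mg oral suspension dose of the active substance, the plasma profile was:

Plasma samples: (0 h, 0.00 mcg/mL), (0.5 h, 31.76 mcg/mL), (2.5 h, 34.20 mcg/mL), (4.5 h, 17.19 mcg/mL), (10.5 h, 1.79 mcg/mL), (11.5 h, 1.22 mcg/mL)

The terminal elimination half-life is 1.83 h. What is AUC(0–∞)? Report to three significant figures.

Trapezoidal AUC_0→11.5:
  [0→0.5]: (0.00+31.76)/2 × 0.5 = 7.94
  [0.5→2.5]: (31.76+34.20)/2 × 2 = 65.96
  [2.5→4.5]: (34.20+17.19)/2 × 2 = 51.39
  [4.5→10.5]: (17.19+1.79)/2 × 6 = 56.94
  [10.5→11.5]: (1.79+1.22)/2 × 1 = 1.505
  Sum = 183.735 mcg/mL·h
k_e = ln2 / t½ = 0.693147 / 1.83 = 0.3788 h^-1
Extrapolated tail: C_last / k_e = 1.22 / 0.3788 = 3.221
AUC_0→∞ = 183.735 + 3.221 = 186.956 mcg/mL·h

AUC = 187 mcg/mL·h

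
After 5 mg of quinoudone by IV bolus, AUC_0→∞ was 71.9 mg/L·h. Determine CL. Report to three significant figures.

CL = 0.0695 L/h

CL = Dose_iv / AUC_0→∞
   = 5 / 71.9 = 0.069541 L/h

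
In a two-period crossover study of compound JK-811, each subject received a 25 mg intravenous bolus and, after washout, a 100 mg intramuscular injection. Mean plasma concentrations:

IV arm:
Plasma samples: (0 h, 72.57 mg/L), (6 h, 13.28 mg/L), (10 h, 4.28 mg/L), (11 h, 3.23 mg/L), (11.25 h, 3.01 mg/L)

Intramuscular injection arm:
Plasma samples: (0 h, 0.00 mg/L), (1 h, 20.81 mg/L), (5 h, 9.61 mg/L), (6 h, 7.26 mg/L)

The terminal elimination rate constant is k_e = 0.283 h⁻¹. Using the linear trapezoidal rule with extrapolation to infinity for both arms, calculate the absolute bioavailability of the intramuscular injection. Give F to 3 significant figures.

F = 0.0855

Trapezoidal AUC_0→11.25 (IV):
  [0→6]: (72.57+13.28)/2 × 6 = 257.55
  [6→10]: (13.28+4.28)/2 × 4 = 35.12
  [10→11]: (4.28+3.23)/2 × 1 = 3.755
  [11→11.25]: (3.23+3.01)/2 × 0.25 = 0.78
  Sum = 297.205 mg/L·h
IV tail: 3.01/0.283 = 10.636; AUC_iv,0→∞ = 297.205 + 10.636 = 307.841 mg/L·h
Trapezoidal AUC_0→6 (intramuscular injection):
  [0→1]: (0.00+20.81)/2 × 1 = 10.405
  [1→5]: (20.81+9.61)/2 × 4 = 60.84
  [5→6]: (9.61+7.26)/2 × 1 = 8.435
  Sum = 79.68 mg/L·h
intramuscular injection tail: 7.26/0.283 = 25.654; AUC_ev,0→∞ = 79.68 + 25.654 = 105.334 mg/L·h
F = (AUC_ev/D_ev)/(AUC_iv/D_iv) = (105.334/100)/(307.841/25) = 1.05334/12.31364 = 0.0855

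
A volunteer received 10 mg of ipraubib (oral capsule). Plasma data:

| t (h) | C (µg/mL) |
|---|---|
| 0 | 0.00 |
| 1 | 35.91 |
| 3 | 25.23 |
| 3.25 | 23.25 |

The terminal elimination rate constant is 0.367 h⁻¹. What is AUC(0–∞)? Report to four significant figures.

AUC = 148.5 µg/mL·h

Trapezoidal AUC_0→3.25:
  [0→1]: (0.00+35.91)/2 × 1 = 17.955
  [1→3]: (35.91+25.23)/2 × 2 = 61.14
  [3→3.25]: (25.23+23.25)/2 × 0.25 = 6.06
  Sum = 85.155 µg/mL·h
Extrapolated tail: C_last / k_e = 23.25 / 0.367 = 63.351
AUC_0→∞ = 85.155 + 63.351 = 148.506 µg/mL·h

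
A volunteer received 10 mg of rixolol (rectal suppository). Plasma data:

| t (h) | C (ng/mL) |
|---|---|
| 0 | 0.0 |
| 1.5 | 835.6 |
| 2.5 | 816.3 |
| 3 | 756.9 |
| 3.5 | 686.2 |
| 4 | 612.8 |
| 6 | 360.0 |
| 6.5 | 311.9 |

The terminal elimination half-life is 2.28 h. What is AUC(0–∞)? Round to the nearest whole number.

AUC = 4698 ng/mL·h

Trapezoidal AUC_0→6.5:
  [0→1.5]: (0.0+835.6)/2 × 1.5 = 626.7
  [1.5→2.5]: (835.6+816.3)/2 × 1 = 825.95
  [2.5→3]: (816.3+756.9)/2 × 0.5 = 393.3
  [3→3.5]: (756.9+686.2)/2 × 0.5 = 360.775
  [3.5→4]: (686.2+612.8)/2 × 0.5 = 324.75
  [4→6]: (612.8+360.0)/2 × 2 = 972.8
  [6→6.5]: (360.0+311.9)/2 × 0.5 = 167.975
  Sum = 3672.25 ng/mL·h
k_e = ln2 / t½ = 0.693147 / 2.28 = 0.3040 h^-1
Extrapolated tail: C_last / k_e = 311.9 / 0.304 = 1025.987
AUC_0→∞ = 3672.25 + 1025.987 = 4698.237 ng/mL·h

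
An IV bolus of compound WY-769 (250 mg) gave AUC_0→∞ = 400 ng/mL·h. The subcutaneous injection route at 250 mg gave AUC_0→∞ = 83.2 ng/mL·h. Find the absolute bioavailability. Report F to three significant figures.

F = (AUC_ev / D_ev) / (AUC_iv / D_iv)
  = (83.2/250) / (400/250)
  = 0.3328 / 1.6 = 0.2080

F = 0.208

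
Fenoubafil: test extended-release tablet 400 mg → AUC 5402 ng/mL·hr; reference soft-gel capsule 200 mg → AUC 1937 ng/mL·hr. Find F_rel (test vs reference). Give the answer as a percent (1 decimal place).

F_rel = 139.4%

F_rel = (AUC_test/D_test) / (AUC_ref/D_ref)
      = (5402/400) / (1937/200)
      = 13.505 / 9.685 = 1.3944 = 139.44%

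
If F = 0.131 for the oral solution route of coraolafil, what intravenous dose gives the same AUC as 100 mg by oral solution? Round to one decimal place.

D_iv = 13.1 mg

Systemic exposure from an extravascular dose = F × D_ev, so the equivalent IV dose is F × D_ev.
D_iv = F × D_ev = 0.131 × 100 = 13.1 mg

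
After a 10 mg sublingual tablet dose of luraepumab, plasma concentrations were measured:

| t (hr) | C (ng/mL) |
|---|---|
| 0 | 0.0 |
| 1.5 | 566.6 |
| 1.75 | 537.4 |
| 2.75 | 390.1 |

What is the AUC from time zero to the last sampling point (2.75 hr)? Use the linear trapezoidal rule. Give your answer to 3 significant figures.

Trapezoidal AUC_0→2.75:
  [0→1.5]: (0.0+566.6)/2 × 1.5 = 424.95
  [1.5→1.75]: (566.6+537.4)/2 × 0.25 = 138.0
  [1.75→2.75]: (537.4+390.1)/2 × 1 = 463.75
  Sum = 1026.7 ng/mL·hr

AUC = 1030 ng/mL·hr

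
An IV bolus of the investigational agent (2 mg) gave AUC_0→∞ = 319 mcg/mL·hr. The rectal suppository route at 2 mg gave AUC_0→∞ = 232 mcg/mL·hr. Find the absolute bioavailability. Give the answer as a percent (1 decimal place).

F = 72.7%

F = (AUC_ev / D_ev) / (AUC_iv / D_iv)
  = (232/2) / (319/2)
  = 116 / 159.5 = 0.7273
  = 72.73%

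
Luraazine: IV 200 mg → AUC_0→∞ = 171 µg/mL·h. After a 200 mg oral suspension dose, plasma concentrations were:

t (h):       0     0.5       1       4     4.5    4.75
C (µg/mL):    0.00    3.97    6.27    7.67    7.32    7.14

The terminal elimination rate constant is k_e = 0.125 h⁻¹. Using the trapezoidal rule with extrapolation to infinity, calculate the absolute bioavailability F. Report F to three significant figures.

F = 0.510

Trapezoidal AUC_0→4.75 (oral suspension):
  [0→0.5]: (0.00+3.97)/2 × 0.5 = 0.9925
  [0.5→1]: (3.97+6.27)/2 × 0.5 = 2.56
  [1→4]: (6.27+7.67)/2 × 3 = 20.91
  [4→4.5]: (7.67+7.32)/2 × 0.5 = 3.7475
  [4.5→4.75]: (7.32+7.14)/2 × 0.25 = 1.8075
  Sum = 30.0175 µg/mL·h
Tail: C_last/k_e = 7.14/0.125 = 57.120
AUC_0→∞ (oral suspension) = 30.0175 + 57.120 = 87.1375 µg/mL·h
F = (AUC_ev/D_ev)/(AUC_iv/D_iv) = (87.1375/200)/(171/200) = 0.4356875/0.855 = 0.5096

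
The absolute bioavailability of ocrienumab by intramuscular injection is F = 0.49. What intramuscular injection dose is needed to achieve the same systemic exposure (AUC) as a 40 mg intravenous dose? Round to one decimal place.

D_intramuscular = 81.6 mg

For equal systemic exposure: F × D_ev = D_iv
D_ev = D_iv / F = 40 / 0.49 = 81.6327 mg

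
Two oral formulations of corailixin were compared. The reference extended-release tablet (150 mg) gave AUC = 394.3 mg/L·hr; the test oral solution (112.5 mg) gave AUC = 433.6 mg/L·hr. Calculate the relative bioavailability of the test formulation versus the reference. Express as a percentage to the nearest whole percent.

F_rel = 147%

F_rel = (AUC_test/D_test) / (AUC_ref/D_ref)
      = (433.6/112.5) / (394.3/150)
      = 3.85422 / 2.62867 = 1.4662 = 146.62%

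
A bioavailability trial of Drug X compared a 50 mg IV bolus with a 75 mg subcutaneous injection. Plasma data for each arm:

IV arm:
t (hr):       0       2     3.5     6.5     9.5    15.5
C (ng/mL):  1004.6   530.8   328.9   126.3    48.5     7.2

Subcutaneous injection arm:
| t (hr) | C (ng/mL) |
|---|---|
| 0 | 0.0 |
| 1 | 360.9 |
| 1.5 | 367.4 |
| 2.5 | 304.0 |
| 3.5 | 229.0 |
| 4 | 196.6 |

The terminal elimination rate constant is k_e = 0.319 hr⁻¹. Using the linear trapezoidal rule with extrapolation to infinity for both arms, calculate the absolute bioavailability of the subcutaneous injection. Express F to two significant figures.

Trapezoidal AUC_0→15.5 (IV):
  [0→2]: (1004.6+530.8)/2 × 2 = 1535.4
  [2→3.5]: (530.8+328.9)/2 × 1.5 = 644.775
  [3.5→6.5]: (328.9+126.3)/2 × 3 = 682.8
  [6.5→9.5]: (126.3+48.5)/2 × 3 = 262.2
  [9.5→15.5]: (48.5+7.2)/2 × 6 = 167.1
  Sum = 3292.275 ng/mL·hr
IV tail: 7.2/0.319 = 22.571; AUC_iv,0→∞ = 3292.275 + 22.571 = 3314.846 ng/mL·hr
Trapezoidal AUC_0→4 (subcutaneous injection):
  [0→1]: (0.0+360.9)/2 × 1 = 180.45
  [1→1.5]: (360.9+367.4)/2 × 0.5 = 182.075
  [1.5→2.5]: (367.4+304.0)/2 × 1 = 335.7
  [2.5→3.5]: (304.0+229.0)/2 × 1 = 266.5
  [3.5→4]: (229.0+196.6)/2 × 0.5 = 106.4
  Sum = 1071.125 ng/mL·hr
subcutaneous injection tail: 196.6/0.319 = 616.301; AUC_ev,0→∞ = 1071.125 + 616.301 = 1687.426 ng/mL·hr
F = (AUC_ev/D_ev)/(AUC_iv/D_iv) = (1687.426/75)/(3314.846/50) = 22.499/66.29692 = 0.3394

F = 0.34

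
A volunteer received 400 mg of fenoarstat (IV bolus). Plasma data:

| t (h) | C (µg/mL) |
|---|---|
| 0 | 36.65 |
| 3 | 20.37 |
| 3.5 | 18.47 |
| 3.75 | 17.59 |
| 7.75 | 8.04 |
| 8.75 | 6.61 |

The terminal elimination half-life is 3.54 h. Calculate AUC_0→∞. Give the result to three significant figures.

Trapezoidal AUC_0→8.75:
  [0→3]: (36.65+20.37)/2 × 3 = 85.53
  [3→3.5]: (20.37+18.47)/2 × 0.5 = 9.71
  [3.5→3.75]: (18.47+17.59)/2 × 0.25 = 4.5075
  [3.75→7.75]: (17.59+8.04)/2 × 4 = 51.26
  [7.75→8.75]: (8.04+6.61)/2 × 1 = 7.325
  Sum = 158.3325 µg/mL·h
k_e = ln2 / t½ = 0.693147 / 3.54 = 0.1958 h^-1
Extrapolated tail: C_last / k_e = 6.61 / 0.1958 = 33.759
AUC_0→∞ = 158.3325 + 33.759 = 192.0915 µg/mL·h

AUC = 192 µg/mL·h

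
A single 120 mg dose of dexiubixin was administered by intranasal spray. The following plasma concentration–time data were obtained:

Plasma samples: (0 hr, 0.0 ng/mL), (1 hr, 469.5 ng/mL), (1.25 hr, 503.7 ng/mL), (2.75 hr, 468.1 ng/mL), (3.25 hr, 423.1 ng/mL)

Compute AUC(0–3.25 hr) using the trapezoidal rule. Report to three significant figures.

AUC = 1310 ng/mL·hr

Trapezoidal AUC_0→3.25:
  [0→1]: (0.0+469.5)/2 × 1 = 234.75
  [1→1.25]: (469.5+503.7)/2 × 0.25 = 121.65
  [1.25→2.75]: (503.7+468.1)/2 × 1.5 = 728.85
  [2.75→3.25]: (468.1+423.1)/2 × 0.5 = 222.8
  Sum = 1308.05 ng/mL·hr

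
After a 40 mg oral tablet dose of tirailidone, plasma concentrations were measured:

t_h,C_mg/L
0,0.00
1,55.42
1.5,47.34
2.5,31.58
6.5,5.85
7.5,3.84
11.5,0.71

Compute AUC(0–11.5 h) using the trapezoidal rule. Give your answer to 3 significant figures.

AUC = 182 mg/L·h

Trapezoidal AUC_0→11.5:
  [0→1]: (0.00+55.42)/2 × 1 = 27.71
  [1→1.5]: (55.42+47.34)/2 × 0.5 = 25.69
  [1.5→2.5]: (47.34+31.58)/2 × 1 = 39.46
  [2.5→6.5]: (31.58+5.85)/2 × 4 = 74.86
  [6.5→7.5]: (5.85+3.84)/2 × 1 = 4.845
  [7.5→11.5]: (3.84+0.71)/2 × 4 = 9.1
  Sum = 181.665 mg/L·h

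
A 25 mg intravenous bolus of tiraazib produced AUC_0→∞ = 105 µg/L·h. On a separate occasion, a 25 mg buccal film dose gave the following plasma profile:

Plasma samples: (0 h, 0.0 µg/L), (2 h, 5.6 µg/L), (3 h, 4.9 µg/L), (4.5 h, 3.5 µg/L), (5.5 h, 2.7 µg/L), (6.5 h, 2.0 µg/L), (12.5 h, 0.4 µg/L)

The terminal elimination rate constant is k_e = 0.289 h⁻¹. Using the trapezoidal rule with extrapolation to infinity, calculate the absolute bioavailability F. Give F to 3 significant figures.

Trapezoidal AUC_0→12.5 (buccal film):
  [0→2]: (0.0+5.6)/2 × 2 = 5.6
  [2→3]: (5.6+4.9)/2 × 1 = 5.25
  [3→4.5]: (4.9+3.5)/2 × 1.5 = 6.3
  [4.5→5.5]: (3.5+2.7)/2 × 1 = 3.1
  [5.5→6.5]: (2.7+2.0)/2 × 1 = 2.35
  [6.5→12.5]: (2.0+0.4)/2 × 6 = 7.2
  Sum = 29.8 µg/L·h
Tail: C_last/k_e = 0.4/0.289 = 1.384
AUC_0→∞ (buccal film) = 29.8 + 1.384 = 31.184 µg/L·h
F = (AUC_ev/D_ev)/(AUC_iv/D_iv) = (31.184/25)/(105/25) = 1.24736/4.2 = 0.2970

F = 0.297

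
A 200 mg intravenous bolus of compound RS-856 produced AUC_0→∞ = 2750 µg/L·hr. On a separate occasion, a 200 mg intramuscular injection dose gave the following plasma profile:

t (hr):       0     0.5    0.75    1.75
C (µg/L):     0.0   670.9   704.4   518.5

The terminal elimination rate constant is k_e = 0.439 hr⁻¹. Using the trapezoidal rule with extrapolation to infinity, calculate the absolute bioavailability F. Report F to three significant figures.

F = 0.775

Trapezoidal AUC_0→1.75 (intramuscular injection):
  [0→0.5]: (0.0+670.9)/2 × 0.5 = 167.725
  [0.5→0.75]: (670.9+704.4)/2 × 0.25 = 171.9125
  [0.75→1.75]: (704.4+518.5)/2 × 1 = 611.45
  Sum = 951.0875 µg/L·hr
Tail: C_last/k_e = 518.5/0.439 = 1181.093
AUC_0→∞ (intramuscular injection) = 951.0875 + 1181.093 = 2132.1805 µg/L·hr
F = (AUC_ev/D_ev)/(AUC_iv/D_iv) = (2132.1805/200)/(2750/200) = 10.6609/13.75 = 0.7753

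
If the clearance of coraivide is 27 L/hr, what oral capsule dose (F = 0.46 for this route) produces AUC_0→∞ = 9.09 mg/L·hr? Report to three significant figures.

Dose = 534 mg

Dose = CL × AUC_0→∞ / F
     = 27 × 9.09 / 0.46 = 533.543 mg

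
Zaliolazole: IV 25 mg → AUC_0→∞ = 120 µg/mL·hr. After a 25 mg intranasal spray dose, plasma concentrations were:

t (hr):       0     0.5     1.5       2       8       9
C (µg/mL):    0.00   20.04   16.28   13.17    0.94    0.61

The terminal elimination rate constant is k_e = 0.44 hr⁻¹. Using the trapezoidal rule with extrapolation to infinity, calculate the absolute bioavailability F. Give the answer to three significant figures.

Trapezoidal AUC_0→9 (intranasal spray):
  [0→0.5]: (0.00+20.04)/2 × 0.5 = 5.01
  [0.5→1.5]: (20.04+16.28)/2 × 1 = 18.16
  [1.5→2]: (16.28+13.17)/2 × 0.5 = 7.3625
  [2→8]: (13.17+0.94)/2 × 6 = 42.33
  [8→9]: (0.94+0.61)/2 × 1 = 0.775
  Sum = 73.6375 µg/mL·hr
Tail: C_last/k_e = 0.61/0.44 = 1.386
AUC_0→∞ (intranasal spray) = 73.6375 + 1.386 = 75.0235 µg/mL·hr
F = (AUC_ev/D_ev)/(AUC_iv/D_iv) = (75.0235/25)/(120/25) = 3.00094/4.8 = 0.6252

F = 0.625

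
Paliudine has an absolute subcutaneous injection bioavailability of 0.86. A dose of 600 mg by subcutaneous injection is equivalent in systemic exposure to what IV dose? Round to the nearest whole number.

Systemic exposure from an extravascular dose = F × D_ev, so the equivalent IV dose is F × D_ev.
D_iv = F × D_ev = 0.86 × 600 = 516 mg

D_iv = 516 mg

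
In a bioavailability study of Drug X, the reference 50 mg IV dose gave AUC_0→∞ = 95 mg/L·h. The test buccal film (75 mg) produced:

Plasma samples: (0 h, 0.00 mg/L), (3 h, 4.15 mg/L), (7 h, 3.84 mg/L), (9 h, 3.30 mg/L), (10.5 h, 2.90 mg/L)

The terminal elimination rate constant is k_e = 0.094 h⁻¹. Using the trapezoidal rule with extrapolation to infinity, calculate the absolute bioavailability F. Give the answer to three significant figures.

F = 0.455

Trapezoidal AUC_0→10.5 (buccal film):
  [0→3]: (0.00+4.15)/2 × 3 = 6.225
  [3→7]: (4.15+3.84)/2 × 4 = 15.98
  [7→9]: (3.84+3.30)/2 × 2 = 7.14
  [9→10.5]: (3.30+2.90)/2 × 1.5 = 4.65
  Sum = 33.995 mg/L·h
Tail: C_last/k_e = 2.90/0.094 = 30.851
AUC_0→∞ (buccal film) = 33.995 + 30.851 = 64.846 mg/L·h
F = (AUC_ev/D_ev)/(AUC_iv/D_iv) = (64.846/75)/(95/50) = 0.864613/1.9 = 0.4551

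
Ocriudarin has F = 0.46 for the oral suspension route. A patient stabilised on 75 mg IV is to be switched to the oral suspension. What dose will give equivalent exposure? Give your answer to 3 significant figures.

For equal systemic exposure: F × D_ev = D_iv
D_ev = D_iv / F = 75 / 0.46 = 163.043 mg

D_oral = 163 mg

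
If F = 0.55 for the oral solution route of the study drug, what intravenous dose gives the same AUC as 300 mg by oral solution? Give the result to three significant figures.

D_iv = 165 mg

Systemic exposure from an extravascular dose = F × D_ev, so the equivalent IV dose is F × D_ev.
D_iv = F × D_ev = 0.55 × 300 = 165 mg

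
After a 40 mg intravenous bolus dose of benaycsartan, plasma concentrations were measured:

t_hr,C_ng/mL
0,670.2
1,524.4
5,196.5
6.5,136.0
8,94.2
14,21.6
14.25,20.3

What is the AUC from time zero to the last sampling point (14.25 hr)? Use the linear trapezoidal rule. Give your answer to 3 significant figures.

AUC = 2810 ng/mL·hr

Trapezoidal AUC_0→14.25:
  [0→1]: (670.2+524.4)/2 × 1 = 597.3
  [1→5]: (524.4+196.5)/2 × 4 = 1441.8
  [5→6.5]: (196.5+136.0)/2 × 1.5 = 249.375
  [6.5→8]: (136.0+94.2)/2 × 1.5 = 172.65
  [8→14]: (94.2+21.6)/2 × 6 = 347.4
  [14→14.25]: (21.6+20.3)/2 × 0.25 = 5.2375
  Sum = 2813.7625 ng/mL·hr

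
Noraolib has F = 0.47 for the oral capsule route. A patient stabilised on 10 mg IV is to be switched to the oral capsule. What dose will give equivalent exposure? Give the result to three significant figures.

D_oral = 21.3 mg

For equal systemic exposure: F × D_ev = D_iv
D_ev = D_iv / F = 10 / 0.47 = 21.2766 mg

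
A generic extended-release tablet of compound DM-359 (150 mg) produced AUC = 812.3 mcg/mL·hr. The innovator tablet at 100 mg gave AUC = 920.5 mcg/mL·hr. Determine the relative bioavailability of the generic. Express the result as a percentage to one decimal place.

F_rel = (AUC_test/D_test) / (AUC_ref/D_ref)
      = (812.3/150) / (920.5/100)
      = 5.41533 / 9.205 = 0.5883 = 58.83%

F_rel = 58.8%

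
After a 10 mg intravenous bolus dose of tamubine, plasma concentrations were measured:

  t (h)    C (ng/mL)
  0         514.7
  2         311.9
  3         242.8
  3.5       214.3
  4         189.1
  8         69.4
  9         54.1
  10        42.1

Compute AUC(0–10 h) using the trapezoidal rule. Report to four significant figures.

AUC = 1946 ng/mL·h

Trapezoidal AUC_0→10:
  [0→2]: (514.7+311.9)/2 × 2 = 826.6
  [2→3]: (311.9+242.8)/2 × 1 = 277.35
  [3→3.5]: (242.8+214.3)/2 × 0.5 = 114.275
  [3.5→4]: (214.3+189.1)/2 × 0.5 = 100.85
  [4→8]: (189.1+69.4)/2 × 4 = 517.0
  [8→9]: (69.4+54.1)/2 × 1 = 61.75
  [9→10]: (54.1+42.1)/2 × 1 = 48.1
  Sum = 1945.925 ng/mL·h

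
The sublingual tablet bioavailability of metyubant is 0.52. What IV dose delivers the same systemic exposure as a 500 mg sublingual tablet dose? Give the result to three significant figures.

Systemic exposure from an extravascular dose = F × D_ev, so the equivalent IV dose is F × D_ev.
D_iv = F × D_ev = 0.52 × 500 = 260 mg

D_iv = 260 mg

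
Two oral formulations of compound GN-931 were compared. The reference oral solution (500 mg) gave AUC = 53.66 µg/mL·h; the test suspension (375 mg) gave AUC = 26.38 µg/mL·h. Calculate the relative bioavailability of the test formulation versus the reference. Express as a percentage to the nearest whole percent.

F_rel = (AUC_test/D_test) / (AUC_ref/D_ref)
      = (26.38/375) / (53.66/500)
      = 0.0703467 / 0.10732 = 0.6555 = 65.55%

F_rel = 66%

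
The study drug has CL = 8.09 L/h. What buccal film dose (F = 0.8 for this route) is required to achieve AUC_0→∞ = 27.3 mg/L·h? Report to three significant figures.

Dose = 276 mg

Dose = CL × AUC_0→∞ / F
     = 8.09 × 27.3 / 0.8 = 276.07125 mg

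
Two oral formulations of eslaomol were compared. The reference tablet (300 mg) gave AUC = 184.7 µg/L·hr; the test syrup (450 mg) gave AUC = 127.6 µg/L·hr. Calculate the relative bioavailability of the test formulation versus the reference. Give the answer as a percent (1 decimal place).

F_rel = (AUC_test/D_test) / (AUC_ref/D_ref)
      = (127.6/450) / (184.7/300)
      = 0.283556 / 0.615667 = 0.4606 = 46.06%

F_rel = 46.1%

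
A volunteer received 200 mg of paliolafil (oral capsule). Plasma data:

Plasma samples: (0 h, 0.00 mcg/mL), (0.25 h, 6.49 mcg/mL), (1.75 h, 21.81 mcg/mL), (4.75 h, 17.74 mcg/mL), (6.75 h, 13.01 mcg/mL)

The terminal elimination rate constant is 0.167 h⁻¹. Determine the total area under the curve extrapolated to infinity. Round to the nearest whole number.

Trapezoidal AUC_0→6.75:
  [0→0.25]: (0.00+6.49)/2 × 0.25 = 0.81125
  [0.25→1.75]: (6.49+21.81)/2 × 1.5 = 21.225
  [1.75→4.75]: (21.81+17.74)/2 × 3 = 59.325
  [4.75→6.75]: (17.74+13.01)/2 × 2 = 30.75
  Sum = 112.11125 mcg/mL·h
Extrapolated tail: C_last / k_e = 13.01 / 0.167 = 77.904
AUC_0→∞ = 112.11125 + 77.904 = 190.01525 mcg/mL·h

AUC = 190 mcg/mL·h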